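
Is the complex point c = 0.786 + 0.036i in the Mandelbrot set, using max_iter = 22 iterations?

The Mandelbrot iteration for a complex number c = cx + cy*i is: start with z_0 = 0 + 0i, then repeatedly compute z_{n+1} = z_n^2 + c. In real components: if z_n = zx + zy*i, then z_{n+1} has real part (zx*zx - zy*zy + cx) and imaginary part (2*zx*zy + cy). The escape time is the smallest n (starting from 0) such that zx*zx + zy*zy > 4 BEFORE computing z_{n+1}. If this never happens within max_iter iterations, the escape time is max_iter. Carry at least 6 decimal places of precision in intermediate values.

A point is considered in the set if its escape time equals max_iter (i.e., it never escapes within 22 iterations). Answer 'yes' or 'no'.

Answer: no

Derivation:
z_0 = 0 + 0i, c = 0.7860 + 0.0360i
Iter 1: z = 0.7860 + 0.0360i, |z|^2 = 0.6191
Iter 2: z = 1.4025 + 0.0926i, |z|^2 = 1.9756
Iter 3: z = 2.7444 + 0.2957i, |z|^2 = 7.6194
Escaped at iteration 3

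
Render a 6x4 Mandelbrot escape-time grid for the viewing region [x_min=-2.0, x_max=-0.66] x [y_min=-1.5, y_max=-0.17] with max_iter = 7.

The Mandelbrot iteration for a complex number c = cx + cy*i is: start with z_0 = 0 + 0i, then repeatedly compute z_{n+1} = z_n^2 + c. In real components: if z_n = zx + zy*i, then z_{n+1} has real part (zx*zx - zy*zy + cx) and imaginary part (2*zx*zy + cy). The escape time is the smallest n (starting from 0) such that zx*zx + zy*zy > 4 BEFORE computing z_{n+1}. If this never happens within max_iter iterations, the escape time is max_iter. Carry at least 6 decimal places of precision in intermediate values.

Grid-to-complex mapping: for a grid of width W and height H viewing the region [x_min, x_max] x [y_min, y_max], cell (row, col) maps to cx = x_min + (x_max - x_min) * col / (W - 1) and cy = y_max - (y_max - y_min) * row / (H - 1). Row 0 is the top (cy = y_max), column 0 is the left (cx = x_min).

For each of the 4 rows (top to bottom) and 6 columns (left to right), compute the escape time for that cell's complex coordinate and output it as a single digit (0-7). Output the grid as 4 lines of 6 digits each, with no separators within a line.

(row=0, col=0): c = -2.0000 + -0.1700i → escape time 1
(row=0, col=1): c = -1.7320 + -0.1700i → escape time 4
(row=0, col=2): c = -1.4640 + -0.1700i → escape time 5
(row=0, col=3): c = -1.1960 + -0.1700i → escape time 7
(row=0, col=4): c = -0.9280 + -0.1700i → escape time 7
(row=0, col=5): c = -0.6600 + -0.1700i → escape time 7
(row=1, col=0): c = -2.0000 + -0.6133i → escape time 1
(row=1, col=1): c = -1.7320 + -0.6133i → escape time 3
(row=1, col=2): c = -1.4640 + -0.6133i → escape time 3
(row=1, col=3): c = -1.1960 + -0.6133i → escape time 3
(row=1, col=4): c = -0.9280 + -0.6133i → escape time 5
(row=1, col=5): c = -0.6600 + -0.6133i → escape time 7
(row=2, col=0): c = -2.0000 + -1.0567i → escape time 1
(row=2, col=1): c = -1.7320 + -1.0567i → escape time 1
(row=2, col=2): c = -1.4640 + -1.0567i → escape time 2
(row=2, col=3): c = -1.1960 + -1.0567i → escape time 3
(row=2, col=4): c = -0.9280 + -1.0567i → escape time 3
(row=2, col=5): c = -0.6600 + -1.0567i → escape time 3
(row=3, col=0): c = -2.0000 + -1.5000i → escape time 1
(row=3, col=1): c = -1.7320 + -1.5000i → escape time 1
(row=3, col=2): c = -1.4640 + -1.5000i → escape time 1
(row=3, col=3): c = -1.1960 + -1.5000i → escape time 2
(row=3, col=4): c = -0.9280 + -1.5000i → escape time 2
(row=3, col=5): c = -0.6600 + -1.5000i → escape time 2

Answer: 145777
133357
112333
111222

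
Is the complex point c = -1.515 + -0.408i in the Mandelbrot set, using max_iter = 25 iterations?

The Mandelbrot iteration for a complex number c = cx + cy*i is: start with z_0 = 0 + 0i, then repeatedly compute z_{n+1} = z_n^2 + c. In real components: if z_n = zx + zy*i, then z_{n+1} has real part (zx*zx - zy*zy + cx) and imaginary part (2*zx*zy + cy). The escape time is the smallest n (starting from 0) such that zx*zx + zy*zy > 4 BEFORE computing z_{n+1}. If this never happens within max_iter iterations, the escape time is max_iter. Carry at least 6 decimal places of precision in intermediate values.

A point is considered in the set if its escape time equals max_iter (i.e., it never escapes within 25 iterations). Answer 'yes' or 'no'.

z_0 = 0 + 0i, c = -1.5150 + -0.4080i
Iter 1: z = -1.5150 + -0.4080i, |z|^2 = 2.4617
Iter 2: z = 0.6138 + 0.8282i, |z|^2 = 1.0627
Iter 3: z = -1.8243 + 0.6087i, |z|^2 = 3.6985
Iter 4: z = 1.4425 + -2.6288i, |z|^2 = 8.9915
Escaped at iteration 4

Answer: no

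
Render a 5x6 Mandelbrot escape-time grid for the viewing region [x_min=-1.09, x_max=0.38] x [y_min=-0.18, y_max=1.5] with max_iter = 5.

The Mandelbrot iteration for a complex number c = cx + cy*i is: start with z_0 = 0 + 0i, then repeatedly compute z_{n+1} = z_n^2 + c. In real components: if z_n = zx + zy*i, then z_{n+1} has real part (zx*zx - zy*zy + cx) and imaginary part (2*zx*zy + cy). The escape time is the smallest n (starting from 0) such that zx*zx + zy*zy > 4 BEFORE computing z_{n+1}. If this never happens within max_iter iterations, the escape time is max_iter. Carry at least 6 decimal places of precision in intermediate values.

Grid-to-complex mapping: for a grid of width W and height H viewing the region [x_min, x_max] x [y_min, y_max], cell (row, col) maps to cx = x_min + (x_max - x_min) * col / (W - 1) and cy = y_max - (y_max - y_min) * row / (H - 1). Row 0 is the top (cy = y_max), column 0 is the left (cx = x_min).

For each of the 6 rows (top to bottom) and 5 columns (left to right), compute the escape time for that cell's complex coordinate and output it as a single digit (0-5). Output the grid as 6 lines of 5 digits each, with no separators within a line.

(row=0, col=0): c = -1.0900 + 1.5000i → escape time 2
(row=0, col=1): c = -0.7225 + 1.5000i → escape time 2
(row=0, col=2): c = -0.3550 + 1.5000i → escape time 2
(row=0, col=3): c = 0.0125 + 1.5000i → escape time 2
(row=0, col=4): c = 0.3800 + 1.5000i → escape time 2
(row=1, col=0): c = -1.0900 + 1.1640i → escape time 3
(row=1, col=1): c = -0.7225 + 1.1640i → escape time 3
(row=1, col=2): c = -0.3550 + 1.1640i → escape time 3
(row=1, col=3): c = 0.0125 + 1.1640i → escape time 3
(row=1, col=4): c = 0.3800 + 1.1640i → escape time 2
(row=2, col=0): c = -1.0900 + 0.8280i → escape time 3
(row=2, col=1): c = -0.7225 + 0.8280i → escape time 4
(row=2, col=2): c = -0.3550 + 0.8280i → escape time 5
(row=2, col=3): c = 0.0125 + 0.8280i → escape time 5
(row=2, col=4): c = 0.3800 + 0.8280i → escape time 4
(row=3, col=0): c = -1.0900 + 0.4920i → escape time 5
(row=3, col=1): c = -0.7225 + 0.4920i → escape time 5
(row=3, col=2): c = -0.3550 + 0.4920i → escape time 5
(row=3, col=3): c = 0.0125 + 0.4920i → escape time 5
(row=3, col=4): c = 0.3800 + 0.4920i → escape time 5
(row=4, col=0): c = -1.0900 + 0.1560i → escape time 5
(row=4, col=1): c = -0.7225 + 0.1560i → escape time 5
(row=4, col=2): c = -0.3550 + 0.1560i → escape time 5
(row=4, col=3): c = 0.0125 + 0.1560i → escape time 5
(row=4, col=4): c = 0.3800 + 0.1560i → escape time 5
(row=5, col=0): c = -1.0900 + -0.1800i → escape time 5
(row=5, col=1): c = -0.7225 + -0.1800i → escape time 5
(row=5, col=2): c = -0.3550 + -0.1800i → escape time 5
(row=5, col=3): c = 0.0125 + -0.1800i → escape time 5
(row=5, col=4): c = 0.3800 + -0.1800i → escape time 5

Answer: 22222
33332
34554
55555
55555
55555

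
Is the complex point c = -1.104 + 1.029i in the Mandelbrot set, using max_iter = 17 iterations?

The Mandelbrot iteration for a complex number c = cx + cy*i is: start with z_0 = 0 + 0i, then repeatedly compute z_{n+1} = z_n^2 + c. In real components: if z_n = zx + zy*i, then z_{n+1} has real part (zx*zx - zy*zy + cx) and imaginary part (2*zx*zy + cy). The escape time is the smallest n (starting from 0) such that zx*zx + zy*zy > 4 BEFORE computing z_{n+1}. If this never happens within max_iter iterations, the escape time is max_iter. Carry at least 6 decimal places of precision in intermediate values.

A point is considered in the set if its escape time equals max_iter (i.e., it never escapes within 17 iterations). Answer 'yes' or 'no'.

Answer: no

Derivation:
z_0 = 0 + 0i, c = -1.1040 + 1.0290i
Iter 1: z = -1.1040 + 1.0290i, |z|^2 = 2.2777
Iter 2: z = -0.9440 + -1.2430i, |z|^2 = 2.4363
Iter 3: z = -1.7579 + 3.3759i, |z|^2 = 14.4871
Escaped at iteration 3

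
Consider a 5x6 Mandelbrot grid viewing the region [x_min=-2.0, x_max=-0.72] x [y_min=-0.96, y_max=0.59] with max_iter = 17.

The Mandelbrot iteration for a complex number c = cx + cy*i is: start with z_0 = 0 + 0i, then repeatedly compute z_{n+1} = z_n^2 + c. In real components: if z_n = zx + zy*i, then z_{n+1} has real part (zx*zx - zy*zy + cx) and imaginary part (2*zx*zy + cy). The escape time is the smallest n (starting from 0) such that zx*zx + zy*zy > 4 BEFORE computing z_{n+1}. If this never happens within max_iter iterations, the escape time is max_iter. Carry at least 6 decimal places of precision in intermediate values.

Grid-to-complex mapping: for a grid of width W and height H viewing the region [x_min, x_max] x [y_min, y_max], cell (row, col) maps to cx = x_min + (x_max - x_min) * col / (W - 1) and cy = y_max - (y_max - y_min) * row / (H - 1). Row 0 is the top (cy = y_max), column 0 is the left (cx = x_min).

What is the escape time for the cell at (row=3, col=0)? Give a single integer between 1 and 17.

Answer: 1

Derivation:
z_0 = 0 + 0i, c = -2.0000 + -0.3400i
Iter 1: z = -2.0000 + -0.3400i, |z|^2 = 4.1156
Escaped at iteration 1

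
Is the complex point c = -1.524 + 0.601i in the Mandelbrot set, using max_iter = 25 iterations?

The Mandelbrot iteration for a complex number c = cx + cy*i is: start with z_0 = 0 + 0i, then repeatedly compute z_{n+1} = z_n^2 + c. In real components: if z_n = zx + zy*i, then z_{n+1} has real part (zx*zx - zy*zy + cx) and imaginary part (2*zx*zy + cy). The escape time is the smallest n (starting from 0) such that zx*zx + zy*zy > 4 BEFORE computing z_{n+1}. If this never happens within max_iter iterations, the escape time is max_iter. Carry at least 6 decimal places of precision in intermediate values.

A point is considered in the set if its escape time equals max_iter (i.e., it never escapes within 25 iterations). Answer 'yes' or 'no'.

z_0 = 0 + 0i, c = -1.5240 + 0.6010i
Iter 1: z = -1.5240 + 0.6010i, |z|^2 = 2.6838
Iter 2: z = 0.4374 + -1.2308i, |z|^2 = 1.7063
Iter 3: z = -2.8477 + -0.4757i, |z|^2 = 8.3356
Escaped at iteration 3

Answer: no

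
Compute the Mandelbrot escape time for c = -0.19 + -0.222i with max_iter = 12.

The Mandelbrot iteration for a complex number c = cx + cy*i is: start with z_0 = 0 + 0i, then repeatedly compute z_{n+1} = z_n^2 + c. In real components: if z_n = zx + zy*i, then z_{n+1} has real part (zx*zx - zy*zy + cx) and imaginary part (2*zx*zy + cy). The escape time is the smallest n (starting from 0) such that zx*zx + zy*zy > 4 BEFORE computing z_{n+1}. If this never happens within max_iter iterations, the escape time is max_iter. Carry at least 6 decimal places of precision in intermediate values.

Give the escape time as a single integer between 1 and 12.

z_0 = 0 + 0i, c = -0.1900 + -0.2220i
Iter 1: z = -0.1900 + -0.2220i, |z|^2 = 0.0854
Iter 2: z = -0.2032 + -0.1376i, |z|^2 = 0.0602
Iter 3: z = -0.1677 + -0.1661i, |z|^2 = 0.0557
Iter 4: z = -0.1895 + -0.1663i, |z|^2 = 0.0636
Iter 5: z = -0.1818 + -0.1590i, |z|^2 = 0.0583
Iter 6: z = -0.1822 + -0.1642i, |z|^2 = 0.0602
Iter 7: z = -0.1838 + -0.1622i, |z|^2 = 0.0601
Iter 8: z = -0.1825 + -0.1624i, |z|^2 = 0.0597
Iter 9: z = -0.1831 + -0.1627i, |z|^2 = 0.0600
Iter 10: z = -0.1830 + -0.1624i, |z|^2 = 0.0599
Iter 11: z = -0.1829 + -0.1626i, |z|^2 = 0.0599

Answer: 12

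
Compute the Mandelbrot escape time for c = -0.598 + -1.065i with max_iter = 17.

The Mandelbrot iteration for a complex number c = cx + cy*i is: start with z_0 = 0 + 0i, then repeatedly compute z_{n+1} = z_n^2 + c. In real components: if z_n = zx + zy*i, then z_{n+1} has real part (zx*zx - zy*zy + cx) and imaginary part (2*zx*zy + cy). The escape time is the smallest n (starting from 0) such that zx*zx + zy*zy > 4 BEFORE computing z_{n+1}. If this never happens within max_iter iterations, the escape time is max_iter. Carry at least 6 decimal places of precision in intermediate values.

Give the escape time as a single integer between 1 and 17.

z_0 = 0 + 0i, c = -0.5980 + -1.0650i
Iter 1: z = -0.5980 + -1.0650i, |z|^2 = 1.4918
Iter 2: z = -1.3746 + 0.2087i, |z|^2 = 1.9332
Iter 3: z = 1.2480 + -1.6389i, |z|^2 = 4.2434
Escaped at iteration 3

Answer: 3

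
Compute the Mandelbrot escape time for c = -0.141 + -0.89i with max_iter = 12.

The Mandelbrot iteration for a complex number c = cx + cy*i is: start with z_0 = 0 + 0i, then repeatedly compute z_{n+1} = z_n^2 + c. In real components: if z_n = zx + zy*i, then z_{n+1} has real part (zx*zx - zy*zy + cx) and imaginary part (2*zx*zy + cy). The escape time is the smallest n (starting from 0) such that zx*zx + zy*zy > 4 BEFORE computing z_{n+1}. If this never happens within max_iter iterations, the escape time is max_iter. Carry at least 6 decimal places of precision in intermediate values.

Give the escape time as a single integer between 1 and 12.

z_0 = 0 + 0i, c = -0.1410 + -0.8900i
Iter 1: z = -0.1410 + -0.8900i, |z|^2 = 0.8120
Iter 2: z = -0.9132 + -0.6390i, |z|^2 = 1.2423
Iter 3: z = 0.2846 + 0.2771i, |z|^2 = 0.1578
Iter 4: z = -0.1368 + -0.7322i, |z|^2 = 0.5549
Iter 5: z = -0.6585 + -0.6897i, |z|^2 = 0.9092
Iter 6: z = -0.1831 + 0.0183i, |z|^2 = 0.0338
Iter 7: z = -0.1078 + -0.8967i, |z|^2 = 0.8157
Iter 8: z = -0.9334 + -0.6966i, |z|^2 = 1.3566
Iter 9: z = 0.2450 + 0.4105i, |z|^2 = 0.2285
Iter 10: z = -0.2495 + -0.6889i, |z|^2 = 0.5368
Iter 11: z = -0.5533 + -0.5462i, |z|^2 = 0.6045

Answer: 12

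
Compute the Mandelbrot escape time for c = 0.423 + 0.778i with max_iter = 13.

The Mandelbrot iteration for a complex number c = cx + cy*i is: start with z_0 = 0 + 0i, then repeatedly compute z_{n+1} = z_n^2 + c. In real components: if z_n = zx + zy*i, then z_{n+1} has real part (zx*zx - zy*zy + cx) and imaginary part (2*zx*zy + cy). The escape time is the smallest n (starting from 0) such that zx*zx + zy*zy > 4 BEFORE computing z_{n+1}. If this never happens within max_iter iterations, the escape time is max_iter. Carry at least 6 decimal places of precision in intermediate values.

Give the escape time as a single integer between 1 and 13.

Answer: 4

Derivation:
z_0 = 0 + 0i, c = 0.4230 + 0.7780i
Iter 1: z = 0.4230 + 0.7780i, |z|^2 = 0.7842
Iter 2: z = -0.0034 + 1.4362i, |z|^2 = 2.0626
Iter 3: z = -1.6396 + 0.7684i, |z|^2 = 3.2788
Iter 4: z = 2.5210 + -1.7417i, |z|^2 = 9.3887
Escaped at iteration 4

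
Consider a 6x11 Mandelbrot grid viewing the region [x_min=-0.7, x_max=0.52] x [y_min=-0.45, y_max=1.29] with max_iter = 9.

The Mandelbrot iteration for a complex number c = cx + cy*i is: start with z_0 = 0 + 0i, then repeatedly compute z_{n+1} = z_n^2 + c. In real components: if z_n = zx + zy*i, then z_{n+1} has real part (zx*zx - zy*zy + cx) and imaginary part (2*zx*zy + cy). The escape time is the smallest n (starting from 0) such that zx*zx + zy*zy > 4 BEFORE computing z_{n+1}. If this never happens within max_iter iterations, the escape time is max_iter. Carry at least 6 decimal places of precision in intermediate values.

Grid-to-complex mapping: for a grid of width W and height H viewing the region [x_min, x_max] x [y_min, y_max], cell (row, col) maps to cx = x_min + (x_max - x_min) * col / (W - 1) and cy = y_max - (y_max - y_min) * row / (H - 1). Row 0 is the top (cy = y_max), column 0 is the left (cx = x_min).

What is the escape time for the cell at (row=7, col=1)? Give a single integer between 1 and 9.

Answer: 9

Derivation:
z_0 = 0 + 0i, c = -0.4560 + 0.0720i
Iter 1: z = -0.4560 + 0.0720i, |z|^2 = 0.2131
Iter 2: z = -0.2532 + 0.0063i, |z|^2 = 0.0642
Iter 3: z = -0.3919 + 0.0688i, |z|^2 = 0.1583
Iter 4: z = -0.3071 + 0.0181i, |z|^2 = 0.0947
Iter 5: z = -0.3620 + 0.0609i, |z|^2 = 0.1347
Iter 6: z = -0.3287 + 0.0279i, |z|^2 = 0.1088
Iter 7: z = -0.3488 + 0.0537i, |z|^2 = 0.1245
Iter 8: z = -0.3372 + 0.0346i, |z|^2 = 0.1149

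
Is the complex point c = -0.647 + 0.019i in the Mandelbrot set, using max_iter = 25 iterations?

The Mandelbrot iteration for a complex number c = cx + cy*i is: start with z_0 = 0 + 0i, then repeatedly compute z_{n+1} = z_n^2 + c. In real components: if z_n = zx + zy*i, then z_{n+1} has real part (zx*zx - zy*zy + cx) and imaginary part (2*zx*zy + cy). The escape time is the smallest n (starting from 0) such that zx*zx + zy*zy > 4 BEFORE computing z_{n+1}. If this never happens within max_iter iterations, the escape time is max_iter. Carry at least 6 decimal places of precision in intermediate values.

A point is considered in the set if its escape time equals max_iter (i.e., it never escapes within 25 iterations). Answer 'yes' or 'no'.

z_0 = 0 + 0i, c = -0.6470 + 0.0190i
Iter 1: z = -0.6470 + 0.0190i, |z|^2 = 0.4190
Iter 2: z = -0.2288 + -0.0056i, |z|^2 = 0.0524
Iter 3: z = -0.5947 + 0.0216i, |z|^2 = 0.3541
Iter 4: z = -0.2938 + -0.0066i, |z|^2 = 0.0864
Iter 5: z = -0.5607 + 0.0229i, |z|^2 = 0.3149
Iter 6: z = -0.3331 + -0.0067i, |z|^2 = 0.1110
Iter 7: z = -0.5361 + 0.0235i, |z|^2 = 0.2879
Iter 8: z = -0.3602 + -0.0061i, |z|^2 = 0.1298
Iter 9: z = -0.5173 + 0.0234i, |z|^2 = 0.2682
Iter 10: z = -0.3799 + -0.0052i, |z|^2 = 0.1444
Iter 11: z = -0.5027 + 0.0230i, |z|^2 = 0.2532
Iter 12: z = -0.3948 + -0.0041i, |z|^2 = 0.1559
Iter 13: z = -0.4911 + 0.0222i, |z|^2 = 0.2417
Iter 14: z = -0.4063 + -0.0028i, |z|^2 = 0.1651
Iter 15: z = -0.4819 + 0.0213i, |z|^2 = 0.2327
Iter 16: z = -0.4152 + -0.0015i, |z|^2 = 0.1724
Iter 17: z = -0.4746 + 0.0203i, |z|^2 = 0.2257
Iter 18: z = -0.4222 + -0.0003i, |z|^2 = 0.1782
Iter 19: z = -0.4688 + 0.0192i, |z|^2 = 0.2201
Iter 20: z = -0.4276 + 0.0010i, |z|^2 = 0.1828
Iter 21: z = -0.4642 + 0.0182i, |z|^2 = 0.2158
Iter 22: z = -0.4319 + 0.0021i, |z|^2 = 0.1865
Iter 23: z = -0.4605 + 0.0171i, |z|^2 = 0.2123
Iter 24: z = -0.4353 + 0.0032i, |z|^2 = 0.1895
Did not escape in 25 iterations → in set

Answer: yes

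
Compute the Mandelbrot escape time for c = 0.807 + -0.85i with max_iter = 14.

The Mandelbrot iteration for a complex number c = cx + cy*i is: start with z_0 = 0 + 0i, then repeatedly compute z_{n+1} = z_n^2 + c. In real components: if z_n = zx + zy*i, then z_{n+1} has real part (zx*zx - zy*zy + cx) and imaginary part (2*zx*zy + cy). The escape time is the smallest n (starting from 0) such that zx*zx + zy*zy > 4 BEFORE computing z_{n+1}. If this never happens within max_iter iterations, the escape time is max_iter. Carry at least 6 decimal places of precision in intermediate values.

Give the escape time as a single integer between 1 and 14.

z_0 = 0 + 0i, c = 0.8070 + -0.8500i
Iter 1: z = 0.8070 + -0.8500i, |z|^2 = 1.3737
Iter 2: z = 0.7357 + -2.2219i, |z|^2 = 5.4782
Escaped at iteration 2

Answer: 2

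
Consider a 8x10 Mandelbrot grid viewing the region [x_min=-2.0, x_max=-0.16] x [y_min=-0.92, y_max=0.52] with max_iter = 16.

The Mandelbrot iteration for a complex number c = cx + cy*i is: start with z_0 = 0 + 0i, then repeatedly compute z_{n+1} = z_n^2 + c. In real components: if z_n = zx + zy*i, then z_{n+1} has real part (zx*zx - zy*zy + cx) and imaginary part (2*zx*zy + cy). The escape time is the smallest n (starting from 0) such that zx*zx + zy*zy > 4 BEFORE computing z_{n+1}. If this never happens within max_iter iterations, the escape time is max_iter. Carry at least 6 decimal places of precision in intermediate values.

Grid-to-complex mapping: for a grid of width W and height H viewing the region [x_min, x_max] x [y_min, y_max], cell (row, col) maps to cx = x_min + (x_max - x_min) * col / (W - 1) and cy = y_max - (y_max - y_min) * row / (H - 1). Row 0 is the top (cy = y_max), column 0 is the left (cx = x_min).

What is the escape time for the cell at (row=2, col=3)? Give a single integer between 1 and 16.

Answer: 14

Derivation:
z_0 = 0 + 0i, c = -1.2114 + 0.2000i
Iter 1: z = -1.2114 + 0.2000i, |z|^2 = 1.5076
Iter 2: z = 0.2161 + -0.2846i, |z|^2 = 0.1277
Iter 3: z = -1.2457 + 0.0770i, |z|^2 = 1.5577
Iter 4: z = 0.3344 + 0.0082i, |z|^2 = 0.1119
Iter 5: z = -1.0997 + 0.2055i, |z|^2 = 1.2515
Iter 6: z = -0.0444 + -0.2519i, |z|^2 = 0.0654
Iter 7: z = -1.2729 + 0.2224i, |z|^2 = 1.6698
Iter 8: z = 0.3594 + -0.3661i, |z|^2 = 0.2632
Iter 9: z = -1.2162 + -0.0632i, |z|^2 = 1.4832
Iter 10: z = 0.2638 + 0.3537i, |z|^2 = 0.1947
Iter 11: z = -1.2669 + 0.3866i, |z|^2 = 1.7545
Iter 12: z = 0.2441 + -0.7796i, |z|^2 = 0.6674
Iter 13: z = -1.7596 + -0.1807i, |z|^2 = 3.1290
Iter 14: z = 1.8523 + 0.8359i, |z|^2 = 4.1296
Escaped at iteration 14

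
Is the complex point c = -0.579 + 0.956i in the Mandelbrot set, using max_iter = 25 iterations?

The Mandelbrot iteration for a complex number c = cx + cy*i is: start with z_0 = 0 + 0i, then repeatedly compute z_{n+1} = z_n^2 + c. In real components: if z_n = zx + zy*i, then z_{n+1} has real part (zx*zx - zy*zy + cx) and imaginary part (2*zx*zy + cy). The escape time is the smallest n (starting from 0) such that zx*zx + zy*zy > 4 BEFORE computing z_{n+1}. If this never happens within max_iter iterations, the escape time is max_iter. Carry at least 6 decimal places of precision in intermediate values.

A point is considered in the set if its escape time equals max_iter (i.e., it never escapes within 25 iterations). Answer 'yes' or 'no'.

Answer: no

Derivation:
z_0 = 0 + 0i, c = -0.5790 + 0.9560i
Iter 1: z = -0.5790 + 0.9560i, |z|^2 = 1.2492
Iter 2: z = -1.1577 + -0.1510i, |z|^2 = 1.3631
Iter 3: z = 0.7384 + 1.3057i, |z|^2 = 2.2502
Iter 4: z = -1.7386 + 2.8844i, |z|^2 = 11.3428
Escaped at iteration 4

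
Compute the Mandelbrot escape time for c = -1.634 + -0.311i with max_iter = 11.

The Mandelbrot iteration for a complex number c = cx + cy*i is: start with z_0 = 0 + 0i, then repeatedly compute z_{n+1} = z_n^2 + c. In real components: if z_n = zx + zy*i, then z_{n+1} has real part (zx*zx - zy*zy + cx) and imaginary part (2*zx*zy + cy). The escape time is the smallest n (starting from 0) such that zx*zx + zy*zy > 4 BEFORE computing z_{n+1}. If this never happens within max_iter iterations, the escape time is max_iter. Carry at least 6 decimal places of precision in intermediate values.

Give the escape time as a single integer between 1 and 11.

Answer: 4

Derivation:
z_0 = 0 + 0i, c = -1.6340 + -0.3110i
Iter 1: z = -1.6340 + -0.3110i, |z|^2 = 2.7667
Iter 2: z = 0.9392 + 0.7053i, |z|^2 = 1.3797
Iter 3: z = -1.2494 + 1.0140i, |z|^2 = 2.5890
Iter 4: z = -1.1013 + -2.8446i, |z|^2 = 9.3047
Escaped at iteration 4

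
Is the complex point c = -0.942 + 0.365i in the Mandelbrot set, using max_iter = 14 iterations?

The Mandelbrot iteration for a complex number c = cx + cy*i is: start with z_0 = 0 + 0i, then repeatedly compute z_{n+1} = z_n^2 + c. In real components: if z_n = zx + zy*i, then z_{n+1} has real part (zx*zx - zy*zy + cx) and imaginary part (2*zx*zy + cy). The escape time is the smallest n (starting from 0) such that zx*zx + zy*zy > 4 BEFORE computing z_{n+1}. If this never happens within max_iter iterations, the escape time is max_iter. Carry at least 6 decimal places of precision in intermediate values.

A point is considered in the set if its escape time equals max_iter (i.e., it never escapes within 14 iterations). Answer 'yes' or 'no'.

Answer: no

Derivation:
z_0 = 0 + 0i, c = -0.9420 + 0.3650i
Iter 1: z = -0.9420 + 0.3650i, |z|^2 = 1.0206
Iter 2: z = -0.1879 + -0.3227i, |z|^2 = 0.1394
Iter 3: z = -1.0108 + 0.4862i, |z|^2 = 1.2582
Iter 4: z = -0.1567 + -0.6180i, |z|^2 = 0.4064
Iter 5: z = -1.2994 + 0.5586i, |z|^2 = 2.0004
Iter 6: z = 0.4343 + -1.0867i, |z|^2 = 1.3696
Iter 7: z = -1.9344 + -0.5788i, |z|^2 = 4.0770
Escaped at iteration 7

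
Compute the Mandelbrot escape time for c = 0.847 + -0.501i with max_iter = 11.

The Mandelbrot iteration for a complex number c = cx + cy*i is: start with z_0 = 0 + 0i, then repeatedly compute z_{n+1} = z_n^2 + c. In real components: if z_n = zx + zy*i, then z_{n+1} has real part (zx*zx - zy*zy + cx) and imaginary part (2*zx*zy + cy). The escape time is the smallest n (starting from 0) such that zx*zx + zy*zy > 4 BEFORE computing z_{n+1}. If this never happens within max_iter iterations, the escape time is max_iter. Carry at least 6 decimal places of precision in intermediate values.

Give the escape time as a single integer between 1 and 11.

z_0 = 0 + 0i, c = 0.8470 + -0.5010i
Iter 1: z = 0.8470 + -0.5010i, |z|^2 = 0.9684
Iter 2: z = 1.3134 + -1.3497i, |z|^2 = 3.5467
Iter 3: z = 0.7504 + -4.0464i, |z|^2 = 16.9364
Escaped at iteration 3

Answer: 3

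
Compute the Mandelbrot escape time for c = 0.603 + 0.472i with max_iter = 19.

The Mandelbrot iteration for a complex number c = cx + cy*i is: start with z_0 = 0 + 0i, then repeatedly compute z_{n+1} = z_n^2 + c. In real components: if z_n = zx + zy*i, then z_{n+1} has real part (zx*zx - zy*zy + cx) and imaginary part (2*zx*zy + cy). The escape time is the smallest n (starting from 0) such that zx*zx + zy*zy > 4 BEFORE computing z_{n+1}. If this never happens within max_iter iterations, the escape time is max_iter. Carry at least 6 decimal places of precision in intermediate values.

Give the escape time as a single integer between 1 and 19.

Answer: 3

Derivation:
z_0 = 0 + 0i, c = 0.6030 + 0.4720i
Iter 1: z = 0.6030 + 0.4720i, |z|^2 = 0.5864
Iter 2: z = 0.7438 + 1.0412i, |z|^2 = 1.6374
Iter 3: z = 0.0721 + 2.0210i, |z|^2 = 4.0896
Escaped at iteration 3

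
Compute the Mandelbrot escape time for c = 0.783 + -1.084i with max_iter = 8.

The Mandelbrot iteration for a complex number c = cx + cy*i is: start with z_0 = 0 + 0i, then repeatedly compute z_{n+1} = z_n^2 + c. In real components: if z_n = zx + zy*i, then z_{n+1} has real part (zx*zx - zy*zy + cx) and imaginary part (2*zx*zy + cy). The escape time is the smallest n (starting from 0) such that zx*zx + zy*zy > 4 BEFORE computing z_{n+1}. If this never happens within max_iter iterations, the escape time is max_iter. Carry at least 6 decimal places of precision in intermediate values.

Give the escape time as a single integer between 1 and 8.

z_0 = 0 + 0i, c = 0.7830 + -1.0840i
Iter 1: z = 0.7830 + -1.0840i, |z|^2 = 1.7881
Iter 2: z = 0.2210 + -2.7815i, |z|^2 = 7.7858
Escaped at iteration 2

Answer: 2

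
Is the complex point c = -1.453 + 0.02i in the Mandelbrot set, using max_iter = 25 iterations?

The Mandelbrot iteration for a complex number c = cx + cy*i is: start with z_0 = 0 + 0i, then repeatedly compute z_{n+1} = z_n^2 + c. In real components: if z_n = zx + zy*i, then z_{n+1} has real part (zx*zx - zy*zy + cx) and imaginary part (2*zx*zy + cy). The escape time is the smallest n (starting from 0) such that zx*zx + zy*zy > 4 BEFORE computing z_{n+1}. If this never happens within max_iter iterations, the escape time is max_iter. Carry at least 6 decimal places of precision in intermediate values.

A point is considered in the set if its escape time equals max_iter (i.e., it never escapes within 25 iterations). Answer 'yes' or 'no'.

z_0 = 0 + 0i, c = -1.4530 + 0.0200i
Iter 1: z = -1.4530 + 0.0200i, |z|^2 = 2.1116
Iter 2: z = 0.6578 + -0.0381i, |z|^2 = 0.4342
Iter 3: z = -1.0217 + -0.0302i, |z|^2 = 1.0449
Iter 4: z = -0.4100 + 0.0816i, |z|^2 = 0.1747
Iter 5: z = -1.2916 + -0.0469i, |z|^2 = 1.6704
Iter 6: z = 0.2130 + 0.1412i, |z|^2 = 0.0653
Iter 7: z = -1.4276 + 0.0802i, |z|^2 = 2.0443
Iter 8: z = 0.5785 + -0.2089i, |z|^2 = 0.3783
Iter 9: z = -1.1620 + -0.2216i, |z|^2 = 1.3993
Iter 10: z = -0.1520 + 0.5351i, |z|^2 = 0.3094
Iter 11: z = -1.7162 + -0.1426i, |z|^2 = 2.9657
Iter 12: z = 1.4720 + 0.5095i, |z|^2 = 2.4265
Iter 13: z = 0.4542 + 1.5201i, |z|^2 = 2.5171
Iter 14: z = -3.5575 + 1.4009i, |z|^2 = 14.6180
Escaped at iteration 14

Answer: no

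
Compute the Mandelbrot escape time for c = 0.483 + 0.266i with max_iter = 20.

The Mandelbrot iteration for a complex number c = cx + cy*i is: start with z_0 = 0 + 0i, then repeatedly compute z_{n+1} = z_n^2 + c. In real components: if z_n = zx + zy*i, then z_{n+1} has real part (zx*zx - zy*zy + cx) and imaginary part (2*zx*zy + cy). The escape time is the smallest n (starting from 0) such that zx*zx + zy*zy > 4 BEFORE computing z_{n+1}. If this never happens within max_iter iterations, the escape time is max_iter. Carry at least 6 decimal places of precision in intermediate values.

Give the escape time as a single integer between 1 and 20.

z_0 = 0 + 0i, c = 0.4830 + 0.2660i
Iter 1: z = 0.4830 + 0.2660i, |z|^2 = 0.3040
Iter 2: z = 0.6455 + 0.5230i, |z|^2 = 0.6902
Iter 3: z = 0.6262 + 0.9412i, |z|^2 = 1.2780
Iter 4: z = -0.0106 + 1.4448i, |z|^2 = 2.0875
Iter 5: z = -1.6043 + 0.2353i, |z|^2 = 2.6290
Iter 6: z = 3.0013 + -0.4888i, |z|^2 = 9.2470
Escaped at iteration 6

Answer: 6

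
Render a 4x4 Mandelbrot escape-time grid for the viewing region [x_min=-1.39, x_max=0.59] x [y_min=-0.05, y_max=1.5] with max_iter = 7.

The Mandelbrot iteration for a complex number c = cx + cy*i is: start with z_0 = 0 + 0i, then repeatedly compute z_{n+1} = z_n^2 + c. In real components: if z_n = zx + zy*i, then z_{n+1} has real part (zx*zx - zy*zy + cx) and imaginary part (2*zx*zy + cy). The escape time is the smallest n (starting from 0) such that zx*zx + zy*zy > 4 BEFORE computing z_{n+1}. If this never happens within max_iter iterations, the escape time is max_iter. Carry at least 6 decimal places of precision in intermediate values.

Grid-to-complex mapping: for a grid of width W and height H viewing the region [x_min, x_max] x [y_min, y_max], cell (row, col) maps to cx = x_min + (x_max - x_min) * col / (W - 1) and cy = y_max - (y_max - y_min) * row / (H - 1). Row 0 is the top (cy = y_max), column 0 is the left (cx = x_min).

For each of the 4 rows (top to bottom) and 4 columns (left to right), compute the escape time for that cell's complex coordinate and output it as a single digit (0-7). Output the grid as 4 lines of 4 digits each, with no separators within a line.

Answer: 1222
3372
4774
7774

Derivation:
(row=0, col=0): c = -1.3900 + 1.5000i → escape time 1
(row=0, col=1): c = -0.7300 + 1.5000i → escape time 2
(row=0, col=2): c = -0.0700 + 1.5000i → escape time 2
(row=0, col=3): c = 0.5900 + 1.5000i → escape time 2
(row=1, col=0): c = -1.3900 + 0.9833i → escape time 3
(row=1, col=1): c = -0.7300 + 0.9833i → escape time 3
(row=1, col=2): c = -0.0700 + 0.9833i → escape time 7
(row=1, col=3): c = 0.5900 + 0.9833i → escape time 2
(row=2, col=0): c = -1.3900 + 0.4667i → escape time 4
(row=2, col=1): c = -0.7300 + 0.4667i → escape time 7
(row=2, col=2): c = -0.0700 + 0.4667i → escape time 7
(row=2, col=3): c = 0.5900 + 0.4667i → escape time 4
(row=3, col=0): c = -1.3900 + -0.0500i → escape time 7
(row=3, col=1): c = -0.7300 + -0.0500i → escape time 7
(row=3, col=2): c = -0.0700 + -0.0500i → escape time 7
(row=3, col=3): c = 0.5900 + -0.0500i → escape time 4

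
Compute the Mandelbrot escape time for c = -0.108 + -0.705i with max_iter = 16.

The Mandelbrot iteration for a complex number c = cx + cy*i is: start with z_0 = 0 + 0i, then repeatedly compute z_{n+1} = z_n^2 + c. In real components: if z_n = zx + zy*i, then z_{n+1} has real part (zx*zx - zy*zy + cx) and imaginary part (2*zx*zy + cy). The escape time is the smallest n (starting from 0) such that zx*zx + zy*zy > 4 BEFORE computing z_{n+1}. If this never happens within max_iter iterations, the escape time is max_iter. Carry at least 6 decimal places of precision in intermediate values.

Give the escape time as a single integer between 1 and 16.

Answer: 16

Derivation:
z_0 = 0 + 0i, c = -0.1080 + -0.7050i
Iter 1: z = -0.1080 + -0.7050i, |z|^2 = 0.5087
Iter 2: z = -0.5934 + -0.5527i, |z|^2 = 0.6576
Iter 3: z = -0.0614 + -0.0491i, |z|^2 = 0.0062
Iter 4: z = -0.1066 + -0.6990i, |z|^2 = 0.4999
Iter 5: z = -0.5852 + -0.5559i, |z|^2 = 0.6515
Iter 6: z = -0.0746 + -0.0544i, |z|^2 = 0.0085
Iter 7: z = -0.1054 + -0.6969i, |z|^2 = 0.4968
Iter 8: z = -0.5825 + -0.5581i, |z|^2 = 0.6509
Iter 9: z = -0.0801 + -0.0547i, |z|^2 = 0.0094
Iter 10: z = -0.1046 + -0.6962i, |z|^2 = 0.4957
Iter 11: z = -0.5818 + -0.5594i, |z|^2 = 0.6514
Iter 12: z = -0.0824 + -0.0541i, |z|^2 = 0.0097
Iter 13: z = -0.1041 + -0.6961i, |z|^2 = 0.4954
Iter 14: z = -0.5817 + -0.5600i, |z|^2 = 0.6520
Iter 15: z = -0.0833 + -0.0535i, |z|^2 = 0.0098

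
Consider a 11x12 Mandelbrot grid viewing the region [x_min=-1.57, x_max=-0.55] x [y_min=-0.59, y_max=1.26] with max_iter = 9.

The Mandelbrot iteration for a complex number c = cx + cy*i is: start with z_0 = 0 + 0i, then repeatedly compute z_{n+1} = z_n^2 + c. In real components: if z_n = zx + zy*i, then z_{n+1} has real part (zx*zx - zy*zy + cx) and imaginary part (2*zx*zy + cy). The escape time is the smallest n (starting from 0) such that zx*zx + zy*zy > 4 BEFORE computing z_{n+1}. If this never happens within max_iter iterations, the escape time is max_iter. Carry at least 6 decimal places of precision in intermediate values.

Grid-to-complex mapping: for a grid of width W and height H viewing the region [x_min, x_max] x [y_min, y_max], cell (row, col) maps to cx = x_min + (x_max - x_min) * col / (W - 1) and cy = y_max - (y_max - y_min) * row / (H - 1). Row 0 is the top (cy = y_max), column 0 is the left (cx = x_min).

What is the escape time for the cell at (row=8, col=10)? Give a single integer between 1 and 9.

z_0 = 0 + 0i, c = -0.5500 + -0.0855i
Iter 1: z = -0.5500 + -0.0855i, |z|^2 = 0.3098
Iter 2: z = -0.2548 + 0.0085i, |z|^2 = 0.0650
Iter 3: z = -0.4851 + -0.0898i, |z|^2 = 0.2434
Iter 4: z = -0.3227 + 0.0017i, |z|^2 = 0.1041
Iter 5: z = -0.4459 + -0.0865i, |z|^2 = 0.2063
Iter 6: z = -0.3587 + -0.0083i, |z|^2 = 0.1287
Iter 7: z = -0.4214 + -0.0795i, |z|^2 = 0.1839
Iter 8: z = -0.3787 + -0.0184i, |z|^2 = 0.1438

Answer: 9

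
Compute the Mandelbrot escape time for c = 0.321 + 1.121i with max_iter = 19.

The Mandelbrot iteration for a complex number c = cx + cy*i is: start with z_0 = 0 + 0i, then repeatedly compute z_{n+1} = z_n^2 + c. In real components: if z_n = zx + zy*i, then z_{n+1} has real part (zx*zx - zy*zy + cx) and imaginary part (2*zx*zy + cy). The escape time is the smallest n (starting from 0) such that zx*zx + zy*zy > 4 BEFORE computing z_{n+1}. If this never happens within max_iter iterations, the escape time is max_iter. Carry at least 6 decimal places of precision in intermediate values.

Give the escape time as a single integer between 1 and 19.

z_0 = 0 + 0i, c = 0.3210 + 1.1210i
Iter 1: z = 0.3210 + 1.1210i, |z|^2 = 1.3597
Iter 2: z = -0.8326 + 1.8407i, |z|^2 = 4.0813
Escaped at iteration 2

Answer: 2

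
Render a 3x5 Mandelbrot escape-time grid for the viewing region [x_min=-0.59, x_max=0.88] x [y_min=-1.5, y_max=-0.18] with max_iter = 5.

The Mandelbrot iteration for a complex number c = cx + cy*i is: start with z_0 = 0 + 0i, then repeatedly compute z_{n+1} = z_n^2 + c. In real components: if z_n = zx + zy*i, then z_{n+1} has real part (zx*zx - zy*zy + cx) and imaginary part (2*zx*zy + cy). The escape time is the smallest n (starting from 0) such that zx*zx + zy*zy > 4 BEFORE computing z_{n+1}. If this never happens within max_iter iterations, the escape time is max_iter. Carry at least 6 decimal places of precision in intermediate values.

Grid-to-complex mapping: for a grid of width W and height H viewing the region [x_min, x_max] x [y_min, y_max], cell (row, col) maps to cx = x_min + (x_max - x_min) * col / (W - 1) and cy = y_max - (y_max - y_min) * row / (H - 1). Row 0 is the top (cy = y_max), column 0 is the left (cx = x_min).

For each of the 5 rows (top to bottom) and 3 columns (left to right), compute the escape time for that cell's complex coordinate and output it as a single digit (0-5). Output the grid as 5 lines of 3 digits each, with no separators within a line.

(row=0, col=0): c = -0.5900 + -0.1800i → escape time 5
(row=0, col=1): c = 0.1450 + -0.1800i → escape time 5
(row=0, col=2): c = 0.8800 + -0.1800i → escape time 3
(row=1, col=0): c = -0.5900 + -0.5100i → escape time 5
(row=1, col=1): c = 0.1450 + -0.5100i → escape time 5
(row=1, col=2): c = 0.8800 + -0.5100i → escape time 3
(row=2, col=0): c = -0.5900 + -0.8400i → escape time 4
(row=2, col=1): c = 0.1450 + -0.8400i → escape time 5
(row=2, col=2): c = 0.8800 + -0.8400i → escape time 2
(row=3, col=0): c = -0.5900 + -1.1700i → escape time 3
(row=3, col=1): c = 0.1450 + -1.1700i → escape time 3
(row=3, col=2): c = 0.8800 + -1.1700i → escape time 2
(row=4, col=0): c = -0.5900 + -1.5000i → escape time 2
(row=4, col=1): c = 0.1450 + -1.5000i → escape time 2
(row=4, col=2): c = 0.8800 + -1.5000i → escape time 2

Answer: 553
553
452
332
222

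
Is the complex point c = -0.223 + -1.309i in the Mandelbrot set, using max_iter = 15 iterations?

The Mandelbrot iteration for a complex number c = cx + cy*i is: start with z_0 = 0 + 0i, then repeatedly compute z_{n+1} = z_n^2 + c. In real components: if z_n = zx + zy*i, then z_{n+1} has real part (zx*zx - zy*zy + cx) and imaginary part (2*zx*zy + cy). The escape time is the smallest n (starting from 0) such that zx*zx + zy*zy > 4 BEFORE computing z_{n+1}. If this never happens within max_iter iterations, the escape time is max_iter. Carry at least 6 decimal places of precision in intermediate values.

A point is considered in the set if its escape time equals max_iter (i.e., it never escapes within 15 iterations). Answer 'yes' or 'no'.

Answer: no

Derivation:
z_0 = 0 + 0i, c = -0.2230 + -1.3090i
Iter 1: z = -0.2230 + -1.3090i, |z|^2 = 1.7632
Iter 2: z = -1.8868 + -0.7252i, |z|^2 = 4.0857
Escaped at iteration 2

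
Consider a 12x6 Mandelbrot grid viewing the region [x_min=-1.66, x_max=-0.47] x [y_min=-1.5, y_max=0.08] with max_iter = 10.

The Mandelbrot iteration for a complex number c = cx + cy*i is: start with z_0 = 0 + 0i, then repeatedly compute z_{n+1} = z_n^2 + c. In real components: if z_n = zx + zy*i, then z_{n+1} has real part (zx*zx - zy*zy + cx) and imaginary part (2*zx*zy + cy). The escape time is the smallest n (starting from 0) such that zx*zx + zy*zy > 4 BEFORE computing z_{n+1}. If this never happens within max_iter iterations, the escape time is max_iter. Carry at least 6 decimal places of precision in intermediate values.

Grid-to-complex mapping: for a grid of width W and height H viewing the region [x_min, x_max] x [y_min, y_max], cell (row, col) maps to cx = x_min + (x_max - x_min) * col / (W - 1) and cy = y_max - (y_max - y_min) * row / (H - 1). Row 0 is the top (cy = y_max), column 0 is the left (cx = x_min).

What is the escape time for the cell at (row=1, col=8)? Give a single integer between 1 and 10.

z_0 = 0 + 0i, c = -0.7945 + -0.2360i
Iter 1: z = -0.7945 + -0.2360i, |z|^2 = 0.6870
Iter 2: z = -0.2189 + 0.1390i, |z|^2 = 0.0673
Iter 3: z = -0.7659 + -0.2969i, |z|^2 = 0.6748
Iter 4: z = -0.2960 + 0.2188i, |z|^2 = 0.1355
Iter 5: z = -0.7548 + -0.3655i, |z|^2 = 0.7033
Iter 6: z = -0.3585 + 0.3158i, |z|^2 = 0.2282
Iter 7: z = -0.7658 + -0.4624i, |z|^2 = 0.8002
Iter 8: z = -0.4219 + 0.4722i, |z|^2 = 0.4010
Iter 9: z = -0.8395 + -0.6345i, |z|^2 = 1.1072

Answer: 10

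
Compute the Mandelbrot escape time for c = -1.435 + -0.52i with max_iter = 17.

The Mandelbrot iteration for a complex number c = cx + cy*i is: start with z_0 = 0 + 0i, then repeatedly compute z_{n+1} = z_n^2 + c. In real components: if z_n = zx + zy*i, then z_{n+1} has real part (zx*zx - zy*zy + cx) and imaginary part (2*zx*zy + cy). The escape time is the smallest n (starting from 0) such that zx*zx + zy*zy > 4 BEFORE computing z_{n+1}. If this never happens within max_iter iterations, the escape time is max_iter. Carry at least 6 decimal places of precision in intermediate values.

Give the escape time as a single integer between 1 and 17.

z_0 = 0 + 0i, c = -1.4350 + -0.5200i
Iter 1: z = -1.4350 + -0.5200i, |z|^2 = 2.3296
Iter 2: z = 0.3538 + 0.9724i, |z|^2 = 1.0708
Iter 3: z = -2.2554 + 0.1681i, |z|^2 = 5.1150
Escaped at iteration 3

Answer: 3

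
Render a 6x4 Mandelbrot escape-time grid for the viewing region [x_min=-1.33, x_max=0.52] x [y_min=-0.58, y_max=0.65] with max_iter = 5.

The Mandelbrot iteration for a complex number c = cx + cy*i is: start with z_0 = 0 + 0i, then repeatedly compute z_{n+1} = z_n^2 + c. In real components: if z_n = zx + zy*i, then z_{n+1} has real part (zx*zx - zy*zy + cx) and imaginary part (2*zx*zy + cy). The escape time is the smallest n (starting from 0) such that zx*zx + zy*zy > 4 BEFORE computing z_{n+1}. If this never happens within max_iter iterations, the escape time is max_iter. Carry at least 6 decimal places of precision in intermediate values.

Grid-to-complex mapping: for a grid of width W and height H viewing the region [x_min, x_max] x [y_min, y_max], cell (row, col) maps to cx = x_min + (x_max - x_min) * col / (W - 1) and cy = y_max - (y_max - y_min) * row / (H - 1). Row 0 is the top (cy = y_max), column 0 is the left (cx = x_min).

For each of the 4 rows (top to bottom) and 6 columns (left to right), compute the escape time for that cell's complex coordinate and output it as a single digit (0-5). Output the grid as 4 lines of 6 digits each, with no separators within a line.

(row=0, col=0): c = -1.3300 + 0.6500i → escape time 3
(row=0, col=1): c = -0.9600 + 0.6500i → escape time 4
(row=0, col=2): c = -0.5900 + 0.6500i → escape time 5
(row=0, col=3): c = -0.2200 + 0.6500i → escape time 5
(row=0, col=4): c = 0.1500 + 0.6500i → escape time 5
(row=0, col=5): c = 0.5200 + 0.6500i → escape time 4
(row=1, col=0): c = -1.3300 + 0.2400i → escape time 5
(row=1, col=1): c = -0.9600 + 0.2400i → escape time 5
(row=1, col=2): c = -0.5900 + 0.2400i → escape time 5
(row=1, col=3): c = -0.2200 + 0.2400i → escape time 5
(row=1, col=4): c = 0.1500 + 0.2400i → escape time 5
(row=1, col=5): c = 0.5200 + 0.2400i → escape time 5
(row=2, col=0): c = -1.3300 + -0.1700i → escape time 5
(row=2, col=1): c = -0.9600 + -0.1700i → escape time 5
(row=2, col=2): c = -0.5900 + -0.1700i → escape time 5
(row=2, col=3): c = -0.2200 + -0.1700i → escape time 5
(row=2, col=4): c = 0.1500 + -0.1700i → escape time 5
(row=2, col=5): c = 0.5200 + -0.1700i → escape time 5
(row=3, col=0): c = -1.3300 + -0.5800i → escape time 3
(row=3, col=1): c = -0.9600 + -0.5800i → escape time 5
(row=3, col=2): c = -0.5900 + -0.5800i → escape time 5
(row=3, col=3): c = -0.2200 + -0.5800i → escape time 5
(row=3, col=4): c = 0.1500 + -0.5800i → escape time 5
(row=3, col=5): c = 0.5200 + -0.5800i → escape time 4

Answer: 345554
555555
555555
355554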